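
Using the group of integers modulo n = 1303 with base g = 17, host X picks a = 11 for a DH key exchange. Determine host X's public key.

498

Public value = 17^11 mod 1303.
17^1 ≡ 17 (mod 1303)
17^2 = (17^1)^2 ≡ 17^2 = 289 ≡ 289 (mod 1303)
17^4 = (17^2)^2 ≡ 289^2 = 83521 ≡ 129 (mod 1303)
17^8 = (17^4)^2 ≡ 129^2 = 16641 ≡ 1005 (mod 1303)
17^11 = 17^8 · 17^2 · 17^1 ≡ 1005 · 289 · 17 ≡ 498 (mod 1303).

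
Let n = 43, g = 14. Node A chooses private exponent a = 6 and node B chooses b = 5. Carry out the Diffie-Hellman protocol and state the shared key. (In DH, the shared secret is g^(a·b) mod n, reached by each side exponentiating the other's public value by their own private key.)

Node B sends B = g^b mod n = 14^5 mod 43.
14^1 ≡ 14 (mod 43)
14^2 = (14^1)^2 ≡ 14^2 = 196 ≡ 24 (mod 43)
14^4 = (14^2)^2 ≡ 24^2 = 576 ≡ 17 (mod 43)
14^5 = 14^4 · 14^1 ≡ 17 · 14 ≡ 23 (mod 43).
So B = 23. Node A then computes K = B^a mod n = 23^6 mod 43.
23^1 ≡ 23 (mod 43)
23^2 = (23^1)^2 ≡ 23^2 = 529 ≡ 13 (mod 43)
23^4 = (23^2)^2 ≡ 13^2 = 169 ≡ 40 (mod 43)
23^6 = 23^4 · 23^2 ≡ 40 · 13 ≡ 4 (mod 43).

4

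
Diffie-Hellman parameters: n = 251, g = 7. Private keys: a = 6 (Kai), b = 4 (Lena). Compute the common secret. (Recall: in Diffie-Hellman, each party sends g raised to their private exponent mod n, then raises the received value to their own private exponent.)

93

Kai sends A = g^a mod n = 7^6 mod 251.
7^1 ≡ 7 (mod 251)
7^2 = (7^1)^2 ≡ 7^2 = 49 ≡ 49 (mod 251)
7^4 = (7^2)^2 ≡ 49^2 = 2401 ≡ 142 (mod 251)
7^6 = 7^4 · 7^2 ≡ 142 · 49 ≡ 181 (mod 251).
So A = 181. Lena then computes K = A^b mod n = 181^4 mod 251.
181^1 ≡ 181 (mod 251)
181^2 = (181^1)^2 ≡ 181^2 = 32761 ≡ 131 (mod 251)
181^4 = (181^2)^2 ≡ 131^2 = 17161 ≡ 93 (mod 251)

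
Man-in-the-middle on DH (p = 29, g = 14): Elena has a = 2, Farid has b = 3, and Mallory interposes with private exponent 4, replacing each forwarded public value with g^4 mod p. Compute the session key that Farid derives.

25

Farid receives Mallory's public value M = 14^4 mod 29 instead of the honest one.
14^1 ≡ 14 (mod 29)
14^2 = (14^1)^2 ≡ 14^2 = 196 ≡ 22 (mod 29)
14^4 = (14^2)^2 ≡ 22^2 = 484 ≡ 20 (mod 29)
So M = 20. Farid computes K = M^3 mod 29.
20^1 ≡ 20 (mod 29)
20^2 = (20^1)^2 ≡ 20^2 = 400 ≡ 23 (mod 29)
20^3 = 20^2 · 20^1 ≡ 23 · 20 ≡ 25 (mod 29).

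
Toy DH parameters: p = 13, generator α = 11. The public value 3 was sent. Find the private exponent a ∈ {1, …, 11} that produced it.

Try successive powers of 11 modulo 13:
11^1 ≡ 11
11^2 ≡ 4
11^3 ≡ 5
11^4 ≡ 3
Found: a = 4.

4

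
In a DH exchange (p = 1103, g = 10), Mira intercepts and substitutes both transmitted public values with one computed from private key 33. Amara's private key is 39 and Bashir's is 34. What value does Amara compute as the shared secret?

Amara receives Mira's public value M = 10^33 mod 1103 instead of the honest one.
10^1 ≡ 10 (mod 1103)
10^2 = (10^1)^2 ≡ 10^2 = 100 ≡ 100 (mod 1103)
10^4 = (10^2)^2 ≡ 100^2 = 10000 ≡ 73 (mod 1103)
10^8 = (10^4)^2 ≡ 73^2 = 5329 ≡ 917 (mod 1103)
10^16 = (10^8)^2 ≡ 917^2 = 840889 ≡ 403 (mod 1103)
10^32 = (10^16)^2 ≡ 403^2 = 162409 ≡ 268 (mod 1103)
10^33 = 10^32 · 10^1 ≡ 268 · 10 ≡ 474 (mod 1103).
So M = 474. Amara computes K = M^39 mod 1103.
474^1 ≡ 474 (mod 1103)
474^2 = (474^1)^2 ≡ 474^2 = 224676 ≡ 767 (mod 1103)
474^4 = (474^2)^2 ≡ 767^2 = 588289 ≡ 390 (mod 1103)
474^8 = (474^4)^2 ≡ 390^2 = 152100 ≡ 989 (mod 1103)
474^16 = (474^8)^2 ≡ 989^2 = 978121 ≡ 863 (mod 1103)
474^32 = (474^16)^2 ≡ 863^2 = 744769 ≡ 244 (mod 1103)
474^39 = 474^32 · 474^4 · 474^2 · 474^1 ≡ 244 · 390 · 767 · 474 ≡ 793 (mod 1103).

793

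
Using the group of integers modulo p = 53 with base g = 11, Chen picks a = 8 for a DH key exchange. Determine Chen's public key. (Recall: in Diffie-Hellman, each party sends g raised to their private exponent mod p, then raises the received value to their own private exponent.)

10

Public value = 11^8 (mod 53).
11^1 ≡ 11 (mod 53)
11^2 = (11^1)^2 ≡ 11^2 = 121 ≡ 15 (mod 53)
11^4 = (11^2)^2 ≡ 15^2 = 225 ≡ 13 (mod 53)
11^8 = (11^4)^2 ≡ 13^2 = 169 ≡ 10 (mod 53)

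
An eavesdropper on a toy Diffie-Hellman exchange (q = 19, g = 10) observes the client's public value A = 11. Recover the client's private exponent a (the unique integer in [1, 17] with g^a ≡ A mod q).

Try successive powers of 10 modulo 19:
10^1 ≡ 10
10^2 ≡ 5
10^3 ≡ 12
10^4 ≡ 6
10^5 ≡ 3
10^6 ≡ 11
Found: a = 6.

6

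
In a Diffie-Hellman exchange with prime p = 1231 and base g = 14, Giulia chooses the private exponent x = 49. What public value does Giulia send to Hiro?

434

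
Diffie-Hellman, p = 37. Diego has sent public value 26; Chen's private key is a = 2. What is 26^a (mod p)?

10

Shared key K = 26^2 mod 37.
26^1 ≡ 26 (mod 37)
26^2 = (26^1)^2 ≡ 26^2 = 676 ≡ 10 (mod 37)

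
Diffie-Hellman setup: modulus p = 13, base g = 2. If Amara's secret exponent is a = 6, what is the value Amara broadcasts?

12

Public value = 2^6 (mod 13).
2^1 ≡ 2 (mod 13)
2^2 = (2^1)^2 ≡ 2^2 = 4 ≡ 4 (mod 13)
2^4 = (2^2)^2 ≡ 4^2 = 16 ≡ 3 (mod 13)
2^6 = 2^4 · 2^2 ≡ 3 · 4 ≡ 12 (mod 13).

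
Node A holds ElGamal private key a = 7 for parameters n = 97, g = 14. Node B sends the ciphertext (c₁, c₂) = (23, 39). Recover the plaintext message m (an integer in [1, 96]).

50

Shared mask s = c₁^a mod n = 23^7 mod 97.
23^1 ≡ 23 (mod 97)
23^2 = (23^1)^2 ≡ 23^2 = 529 ≡ 44 (mod 97)
23^4 = (23^2)^2 ≡ 44^2 = 1936 ≡ 93 (mod 97)
23^7 = 23^4 · 23^2 · 23^1 ≡ 93 · 44 · 23 ≡ 26 (mod 97).
So s = 26; s⁻¹ ≡ 56 (mod 97).
m = c₂ · s⁻¹ mod 97 = 39 · 56 mod 97 = 50.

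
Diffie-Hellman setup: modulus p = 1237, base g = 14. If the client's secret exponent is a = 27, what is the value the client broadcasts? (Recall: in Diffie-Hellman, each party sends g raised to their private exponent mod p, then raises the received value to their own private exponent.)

Public value = 14^27 mod 1237.
14^1 ≡ 14 (mod 1237)
14^2 = (14^1)^2 ≡ 14^2 = 196 ≡ 196 (mod 1237)
14^4 = (14^2)^2 ≡ 196^2 = 38416 ≡ 69 (mod 1237)
14^8 = (14^4)^2 ≡ 69^2 = 4761 ≡ 1050 (mod 1237)
14^16 = (14^8)^2 ≡ 1050^2 = 1102500 ≡ 333 (mod 1237)
14^27 = 14^16 · 14^8 · 14^2 · 14^1 ≡ 333 · 1050 · 196 · 14 ≡ 134 (mod 1237).

134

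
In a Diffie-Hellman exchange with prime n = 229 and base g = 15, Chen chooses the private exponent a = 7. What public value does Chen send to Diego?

Public value = 15^7 mod 229.
15^1 ≡ 15 (mod 229)
15^2 = (15^1)^2 ≡ 15^2 = 225 ≡ 225 (mod 229)
15^4 = (15^2)^2 ≡ 225^2 = 50625 ≡ 16 (mod 229)
15^7 = 15^4 · 15^2 · 15^1 ≡ 16 · 225 · 15 ≡ 185 (mod 229).

185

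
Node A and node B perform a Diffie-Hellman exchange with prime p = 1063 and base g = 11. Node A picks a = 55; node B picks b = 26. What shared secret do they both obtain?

772

Node B sends B = g^b mod p = 11^26 mod 1063.
11^1 ≡ 11 (mod 1063)
11^2 = (11^1)^2 ≡ 11^2 = 121 ≡ 121 (mod 1063)
11^4 = (11^2)^2 ≡ 121^2 = 14641 ≡ 822 (mod 1063)
11^8 = (11^4)^2 ≡ 822^2 = 675684 ≡ 679 (mod 1063)
11^16 = (11^8)^2 ≡ 679^2 = 461041 ≡ 762 (mod 1063)
11^26 = 11^16 · 11^8 · 11^2 ≡ 762 · 679 · 121 ≡ 836 (mod 1063).
So B = 836. Node A then computes K = B^a mod p = 836^55 mod 1063.
836^1 ≡ 836 (mod 1063)
836^2 = (836^1)^2 ≡ 836^2 = 698896 ≡ 505 (mod 1063)
836^4 = (836^2)^2 ≡ 505^2 = 255025 ≡ 968 (mod 1063)
836^8 = (836^4)^2 ≡ 968^2 = 937024 ≡ 521 (mod 1063)
836^16 = (836^8)^2 ≡ 521^2 = 271441 ≡ 376 (mod 1063)
836^32 = (836^16)^2 ≡ 376^2 = 141376 ≡ 1060 (mod 1063)
836^55 = 836^32 · 836^16 · 836^4 · 836^2 · 836^1 ≡ 1060 · 376 · 968 · 505 · 836 ≡ 772 (mod 1063).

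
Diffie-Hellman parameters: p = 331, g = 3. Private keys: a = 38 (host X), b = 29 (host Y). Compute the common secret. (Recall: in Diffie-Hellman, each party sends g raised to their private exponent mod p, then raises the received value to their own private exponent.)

43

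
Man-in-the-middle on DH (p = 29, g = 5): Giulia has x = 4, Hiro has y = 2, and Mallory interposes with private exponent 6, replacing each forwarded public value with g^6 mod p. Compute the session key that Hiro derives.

7

Hiro receives Mallory's public value M = 5^6 mod 29 instead of the honest one.
5^1 ≡ 5 (mod 29)
5^2 = (5^1)^2 ≡ 5^2 = 25 ≡ 25 (mod 29)
5^4 = (5^2)^2 ≡ 25^2 = 625 ≡ 16 (mod 29)
5^6 = 5^4 · 5^2 ≡ 16 · 25 ≡ 23 (mod 29).
So M = 23. Hiro computes K = M^2 mod 29.
23^1 ≡ 23 (mod 29)
23^2 = (23^1)^2 ≡ 23^2 = 529 ≡ 7 (mod 29)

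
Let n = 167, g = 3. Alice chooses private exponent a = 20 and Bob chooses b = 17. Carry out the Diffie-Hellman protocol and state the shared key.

48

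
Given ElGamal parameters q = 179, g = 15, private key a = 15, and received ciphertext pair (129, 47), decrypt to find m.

Shared mask s = c₁^a mod q = 129^15 mod 179.
129^1 ≡ 129 (mod 179)
129^2 = (129^1)^2 ≡ 129^2 = 16641 ≡ 173 (mod 179)
129^4 = (129^2)^2 ≡ 173^2 = 29929 ≡ 36 (mod 179)
129^8 = (129^4)^2 ≡ 36^2 = 1296 ≡ 43 (mod 179)
129^15 = 129^8 · 129^4 · 129^2 · 129^1 ≡ 43 · 36 · 173 · 129 ≡ 74 (mod 179).
So s = 74; s⁻¹ ≡ 75 (mod 179).
m = c₂ · s⁻¹ mod 179 = 47 · 75 mod 179 = 124.

124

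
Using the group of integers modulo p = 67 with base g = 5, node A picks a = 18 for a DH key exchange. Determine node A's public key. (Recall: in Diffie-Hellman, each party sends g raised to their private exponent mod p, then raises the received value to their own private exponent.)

64

Public value = 5^18 mod 67.
5^1 ≡ 5 (mod 67)
5^2 = (5^1)^2 ≡ 5^2 = 25 ≡ 25 (mod 67)
5^4 = (5^2)^2 ≡ 25^2 = 625 ≡ 22 (mod 67)
5^8 = (5^4)^2 ≡ 22^2 = 484 ≡ 15 (mod 67)
5^16 = (5^8)^2 ≡ 15^2 = 225 ≡ 24 (mod 67)
5^18 = 5^16 · 5^2 ≡ 24 · 25 ≡ 64 (mod 67).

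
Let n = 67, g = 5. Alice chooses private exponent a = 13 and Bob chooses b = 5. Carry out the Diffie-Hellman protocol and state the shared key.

Alice sends A = g^a mod n = 5^13 mod 67.
5^1 ≡ 5 (mod 67)
5^2 = (5^1)^2 ≡ 5^2 = 25 ≡ 25 (mod 67)
5^4 = (5^2)^2 ≡ 25^2 = 625 ≡ 22 (mod 67)
5^8 = (5^4)^2 ≡ 22^2 = 484 ≡ 15 (mod 67)
5^13 = 5^8 · 5^4 · 5^1 ≡ 15 · 22 · 5 ≡ 42 (mod 67).
So A = 42. Bob then computes K = A^b mod n = 42^5 mod 67.
42^1 ≡ 42 (mod 67)
42^2 = (42^1)^2 ≡ 42^2 = 1764 ≡ 22 (mod 67)
42^4 = (42^2)^2 ≡ 22^2 = 484 ≡ 15 (mod 67)
42^5 = 42^4 · 42^1 ≡ 15 · 42 ≡ 27 (mod 67).

27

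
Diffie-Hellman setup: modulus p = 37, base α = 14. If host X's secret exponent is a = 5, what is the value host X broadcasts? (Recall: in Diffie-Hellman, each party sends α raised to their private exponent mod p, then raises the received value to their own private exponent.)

Public value = 14^5 (mod 37).
14^1 ≡ 14 (mod 37)
14^2 = (14^1)^2 ≡ 14^2 = 196 ≡ 11 (mod 37)
14^4 = (14^2)^2 ≡ 11^2 = 121 ≡ 10 (mod 37)
14^5 = 14^4 · 14^1 ≡ 10 · 14 ≡ 29 (mod 37).

29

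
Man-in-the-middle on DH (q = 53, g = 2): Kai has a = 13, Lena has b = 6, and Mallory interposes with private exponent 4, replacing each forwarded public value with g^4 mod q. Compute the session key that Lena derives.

Lena receives Mallory's public value M = 2^4 mod 53 instead of the honest one.
2^1 ≡ 2 (mod 53)
2^2 = (2^1)^2 ≡ 2^2 = 4 ≡ 4 (mod 53)
2^4 = (2^2)^2 ≡ 4^2 = 16 ≡ 16 (mod 53)
So M = 16. Lena computes K = M^6 mod 53.
16^1 ≡ 16 (mod 53)
16^2 = (16^1)^2 ≡ 16^2 = 256 ≡ 44 (mod 53)
16^4 = (16^2)^2 ≡ 44^2 = 1936 ≡ 28 (mod 53)
16^6 = 16^4 · 16^2 ≡ 28 · 44 ≡ 13 (mod 53).

13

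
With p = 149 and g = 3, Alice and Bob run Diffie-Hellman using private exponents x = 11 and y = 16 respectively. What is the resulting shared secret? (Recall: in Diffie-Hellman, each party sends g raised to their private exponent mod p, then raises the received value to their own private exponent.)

Bob sends B = g^y mod p = 3^16 mod 149.
3^1 ≡ 3 (mod 149)
3^2 = (3^1)^2 ≡ 3^2 = 9 ≡ 9 (mod 149)
3^4 = (3^2)^2 ≡ 9^2 = 81 ≡ 81 (mod 149)
3^8 = (3^4)^2 ≡ 81^2 = 6561 ≡ 5 (mod 149)
3^16 = (3^8)^2 ≡ 5^2 = 25 ≡ 25 (mod 149)
So B = 25. Alice then computes K = B^x mod p = 25^11 mod 149.
25^1 ≡ 25 (mod 149)
25^2 = (25^1)^2 ≡ 25^2 = 625 ≡ 29 (mod 149)
25^4 = (25^2)^2 ≡ 29^2 = 841 ≡ 96 (mod 149)
25^8 = (25^4)^2 ≡ 96^2 = 9216 ≡ 127 (mod 149)
25^11 = 25^8 · 25^2 · 25^1 ≡ 127 · 29 · 25 ≡ 142 (mod 149).

142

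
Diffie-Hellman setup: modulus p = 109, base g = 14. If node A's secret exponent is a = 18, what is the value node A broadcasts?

64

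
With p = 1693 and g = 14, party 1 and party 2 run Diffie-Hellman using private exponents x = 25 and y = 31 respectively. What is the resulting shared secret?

681

Party 2 sends B = g^y mod p = 14^31 mod 1693.
14^1 ≡ 14 (mod 1693)
14^2 = (14^1)^2 ≡ 14^2 = 196 ≡ 196 (mod 1693)
14^4 = (14^2)^2 ≡ 196^2 = 38416 ≡ 1170 (mod 1693)
14^8 = (14^4)^2 ≡ 1170^2 = 1368900 ≡ 956 (mod 1693)
14^16 = (14^8)^2 ≡ 956^2 = 913936 ≡ 1409 (mod 1693)
14^31 = 14^16 · 14^8 · 14^4 · 14^2 · 14^1 ≡ 1409 · 956 · 1170 · 196 · 14 ≡ 924 (mod 1693).
So B = 924. Party 1 then computes K = B^x mod p = 924^25 mod 1693.
924^1 ≡ 924 (mod 1693)
924^2 = (924^1)^2 ≡ 924^2 = 853776 ≡ 504 (mod 1693)
924^4 = (924^2)^2 ≡ 504^2 = 254016 ≡ 66 (mod 1693)
924^8 = (924^4)^2 ≡ 66^2 = 4356 ≡ 970 (mod 1693)
924^16 = (924^8)^2 ≡ 970^2 = 940900 ≡ 1285 (mod 1693)
924^25 = 924^16 · 924^8 · 924^1 ≡ 1285 · 970 · 924 ≡ 681 (mod 1693).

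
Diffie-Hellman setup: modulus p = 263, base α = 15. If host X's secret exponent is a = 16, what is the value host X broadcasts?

Public value = 15^16 mod 263.
15^1 ≡ 15 (mod 263)
15^2 = (15^1)^2 ≡ 15^2 = 225 ≡ 225 (mod 263)
15^4 = (15^2)^2 ≡ 225^2 = 50625 ≡ 129 (mod 263)
15^8 = (15^4)^2 ≡ 129^2 = 16641 ≡ 72 (mod 263)
15^16 = (15^8)^2 ≡ 72^2 = 5184 ≡ 187 (mod 263)

187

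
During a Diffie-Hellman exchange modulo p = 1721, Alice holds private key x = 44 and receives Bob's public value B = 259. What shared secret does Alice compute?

1462

Shared key K = 259^44 mod 1721.
259^1 ≡ 259 (mod 1721)
259^2 = (259^1)^2 ≡ 259^2 = 67081 ≡ 1683 (mod 1721)
259^4 = (259^2)^2 ≡ 1683^2 = 2832489 ≡ 1444 (mod 1721)
259^8 = (259^4)^2 ≡ 1444^2 = 2085136 ≡ 1005 (mod 1721)
259^16 = (259^8)^2 ≡ 1005^2 = 1010025 ≡ 1519 (mod 1721)
259^32 = (259^16)^2 ≡ 1519^2 = 2307361 ≡ 1221 (mod 1721)
259^44 = 259^32 · 259^8 · 259^4 ≡ 1221 · 1005 · 1444 ≡ 1462 (mod 1721).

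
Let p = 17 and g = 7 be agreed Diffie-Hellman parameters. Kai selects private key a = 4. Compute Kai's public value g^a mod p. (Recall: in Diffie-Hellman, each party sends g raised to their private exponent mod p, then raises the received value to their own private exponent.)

4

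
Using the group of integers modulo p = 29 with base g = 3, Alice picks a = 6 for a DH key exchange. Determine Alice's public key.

Public value = 3^6 mod 29.
3^1 ≡ 3 (mod 29)
3^2 = (3^1)^2 ≡ 3^2 = 9 ≡ 9 (mod 29)
3^4 = (3^2)^2 ≡ 9^2 = 81 ≡ 23 (mod 29)
3^6 = 3^4 · 3^2 ≡ 23 · 9 ≡ 4 (mod 29).

4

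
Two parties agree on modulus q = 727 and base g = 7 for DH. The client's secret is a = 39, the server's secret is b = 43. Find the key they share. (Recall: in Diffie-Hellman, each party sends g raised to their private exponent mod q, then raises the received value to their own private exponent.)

The client sends A = g^a mod q = 7^39 mod 727.
7^1 ≡ 7 (mod 727)
7^2 = (7^1)^2 ≡ 7^2 = 49 ≡ 49 (mod 727)
7^4 = (7^2)^2 ≡ 49^2 = 2401 ≡ 220 (mod 727)
7^8 = (7^4)^2 ≡ 220^2 = 48400 ≡ 418 (mod 727)
7^16 = (7^8)^2 ≡ 418^2 = 174724 ≡ 244 (mod 727)
7^32 = (7^16)^2 ≡ 244^2 = 59536 ≡ 649 (mod 727)
7^39 = 7^32 · 7^4 · 7^2 · 7^1 ≡ 649 · 220 · 49 · 7 ≡ 639 (mod 727).
So A = 639. The server then computes K = A^b mod q = 639^43 mod 727.
639^1 ≡ 639 (mod 727)
639^2 = (639^1)^2 ≡ 639^2 = 408321 ≡ 474 (mod 727)
639^4 = (639^2)^2 ≡ 474^2 = 224676 ≡ 33 (mod 727)
639^8 = (639^4)^2 ≡ 33^2 = 1089 ≡ 362 (mod 727)
639^16 = (639^8)^2 ≡ 362^2 = 131044 ≡ 184 (mod 727)
639^32 = (639^16)^2 ≡ 184^2 = 33856 ≡ 414 (mod 727)
639^43 = 639^32 · 639^8 · 639^2 · 639^1 ≡ 414 · 362 · 474 · 639 ≡ 142 (mod 727).

142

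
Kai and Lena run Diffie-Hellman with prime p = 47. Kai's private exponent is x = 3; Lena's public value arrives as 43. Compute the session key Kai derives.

Shared key K = 43^3 mod 47.
43^1 ≡ 43 (mod 47)
43^2 = (43^1)^2 ≡ 43^2 = 1849 ≡ 16 (mod 47)
43^3 = 43^2 · 43^1 ≡ 16 · 43 ≡ 30 (mod 47).

30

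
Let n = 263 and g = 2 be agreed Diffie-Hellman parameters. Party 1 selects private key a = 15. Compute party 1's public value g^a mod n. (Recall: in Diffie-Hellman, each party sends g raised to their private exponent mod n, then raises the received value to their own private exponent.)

Public value = 2^15 mod 263.
2^1 ≡ 2 (mod 263)
2^2 = (2^1)^2 ≡ 2^2 = 4 ≡ 4 (mod 263)
2^4 = (2^2)^2 ≡ 4^2 = 16 ≡ 16 (mod 263)
2^8 = (2^4)^2 ≡ 16^2 = 256 ≡ 256 (mod 263)
2^15 = 2^8 · 2^4 · 2^2 · 2^1 ≡ 256 · 16 · 4 · 2 ≡ 156 (mod 263).

156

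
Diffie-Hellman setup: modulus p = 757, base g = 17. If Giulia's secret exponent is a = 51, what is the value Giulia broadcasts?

343

Public value = 17^51 mod 757.
17^1 ≡ 17 (mod 757)
17^2 = (17^1)^2 ≡ 17^2 = 289 ≡ 289 (mod 757)
17^4 = (17^2)^2 ≡ 289^2 = 83521 ≡ 251 (mod 757)
17^8 = (17^4)^2 ≡ 251^2 = 63001 ≡ 170 (mod 757)
17^16 = (17^8)^2 ≡ 170^2 = 28900 ≡ 134 (mod 757)
17^32 = (17^16)^2 ≡ 134^2 = 17956 ≡ 545 (mod 757)
17^51 = 17^32 · 17^16 · 17^2 · 17^1 ≡ 545 · 134 · 289 · 17 ≡ 343 (mod 757).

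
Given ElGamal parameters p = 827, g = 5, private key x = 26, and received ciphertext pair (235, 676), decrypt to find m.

Shared mask s = c₁^x mod p = 235^26 mod 827.
235^1 ≡ 235 (mod 827)
235^2 = (235^1)^2 ≡ 235^2 = 55225 ≡ 643 (mod 827)
235^4 = (235^2)^2 ≡ 643^2 = 413449 ≡ 776 (mod 827)
235^8 = (235^4)^2 ≡ 776^2 = 602176 ≡ 120 (mod 827)
235^16 = (235^8)^2 ≡ 120^2 = 14400 ≡ 341 (mod 827)
235^26 = 235^16 · 235^8 · 235^2 ≡ 341 · 120 · 643 ≡ 555 (mod 827).
So s = 555; s⁻¹ ≡ 301 (mod 827).
m = c₂ · s⁻¹ mod 827 = 676 · 301 mod 827 = 34.

34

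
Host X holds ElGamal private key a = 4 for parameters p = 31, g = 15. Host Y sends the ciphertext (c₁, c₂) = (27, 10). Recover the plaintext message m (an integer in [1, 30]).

9

Shared mask s = c₁^a mod p = 27^4 mod 31.
27^1 ≡ 27 (mod 31)
27^2 = (27^1)^2 ≡ 27^2 = 729 ≡ 16 (mod 31)
27^4 = (27^2)^2 ≡ 16^2 = 256 ≡ 8 (mod 31)
So s = 8; s⁻¹ ≡ 4 (mod 31).
m = c₂ · s⁻¹ mod 31 = 10 · 4 mod 31 = 9.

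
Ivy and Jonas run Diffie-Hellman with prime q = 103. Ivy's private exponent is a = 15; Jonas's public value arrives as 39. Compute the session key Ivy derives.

Shared key K = 39^15 mod 103.
39^1 ≡ 39 (mod 103)
39^2 = (39^1)^2 ≡ 39^2 = 1521 ≡ 79 (mod 103)
39^4 = (39^2)^2 ≡ 79^2 = 6241 ≡ 61 (mod 103)
39^8 = (39^4)^2 ≡ 61^2 = 3721 ≡ 13 (mod 103)
39^15 = 39^8 · 39^4 · 39^2 · 39^1 ≡ 13 · 61 · 79 · 39 ≡ 73 (mod 103).

73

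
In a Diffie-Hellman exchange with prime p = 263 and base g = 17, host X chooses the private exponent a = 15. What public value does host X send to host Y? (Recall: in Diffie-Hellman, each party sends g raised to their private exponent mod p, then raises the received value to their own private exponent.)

Public value = 17^15 mod 263.
17^1 ≡ 17 (mod 263)
17^2 = (17^1)^2 ≡ 17^2 = 289 ≡ 26 (mod 263)
17^4 = (17^2)^2 ≡ 26^2 = 676 ≡ 150 (mod 263)
17^8 = (17^4)^2 ≡ 150^2 = 22500 ≡ 145 (mod 263)
17^15 = 17^8 · 17^4 · 17^2 · 17^1 ≡ 145 · 150 · 26 · 17 ≡ 61 (mod 263).

61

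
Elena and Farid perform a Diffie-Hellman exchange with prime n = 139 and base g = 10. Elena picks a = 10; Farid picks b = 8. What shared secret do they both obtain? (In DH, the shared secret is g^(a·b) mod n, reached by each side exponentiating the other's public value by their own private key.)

Farid sends B = g^b mod n = 10^8 mod 139.
10^1 ≡ 10 (mod 139)
10^2 = (10^1)^2 ≡ 10^2 = 100 ≡ 100 (mod 139)
10^4 = (10^2)^2 ≡ 100^2 = 10000 ≡ 131 (mod 139)
10^8 = (10^4)^2 ≡ 131^2 = 17161 ≡ 64 (mod 139)
So B = 64. Elena then computes K = B^a mod n = 64^10 mod 139.
64^1 ≡ 64 (mod 139)
64^2 = (64^1)^2 ≡ 64^2 = 4096 ≡ 65 (mod 139)
64^4 = (64^2)^2 ≡ 65^2 = 4225 ≡ 55 (mod 139)
64^8 = (64^4)^2 ≡ 55^2 = 3025 ≡ 106 (mod 139)
64^10 = 64^8 · 64^2 ≡ 106 · 65 ≡ 79 (mod 139).

79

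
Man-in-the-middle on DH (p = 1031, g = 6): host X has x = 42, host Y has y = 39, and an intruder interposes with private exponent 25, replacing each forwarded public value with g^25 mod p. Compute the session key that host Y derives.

290

Host Y receives an intruder's public value M = 6^25 mod 1031 instead of the honest one.
6^1 ≡ 6 (mod 1031)
6^2 = (6^1)^2 ≡ 6^2 = 36 ≡ 36 (mod 1031)
6^4 = (6^2)^2 ≡ 36^2 = 1296 ≡ 265 (mod 1031)
6^8 = (6^4)^2 ≡ 265^2 = 70225 ≡ 117 (mod 1031)
6^16 = (6^8)^2 ≡ 117^2 = 13689 ≡ 286 (mod 1031)
6^25 = 6^16 · 6^8 · 6^1 ≡ 286 · 117 · 6 ≡ 758 (mod 1031).
So M = 758. Host Y computes K = M^39 mod 1031.
758^1 ≡ 758 (mod 1031)
758^2 = (758^1)^2 ≡ 758^2 = 574564 ≡ 297 (mod 1031)
758^4 = (758^2)^2 ≡ 297^2 = 88209 ≡ 574 (mod 1031)
758^8 = (758^4)^2 ≡ 574^2 = 329476 ≡ 587 (mod 1031)
758^16 = (758^8)^2 ≡ 587^2 = 344569 ≡ 215 (mod 1031)
758^32 = (758^16)^2 ≡ 215^2 = 46225 ≡ 861 (mod 1031)
758^39 = 758^32 · 758^4 · 758^2 · 758^1 ≡ 861 · 574 · 297 · 758 ≡ 290 (mod 1031).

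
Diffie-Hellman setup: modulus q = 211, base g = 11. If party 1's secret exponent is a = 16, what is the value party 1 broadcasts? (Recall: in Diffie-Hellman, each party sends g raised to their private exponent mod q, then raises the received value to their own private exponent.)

151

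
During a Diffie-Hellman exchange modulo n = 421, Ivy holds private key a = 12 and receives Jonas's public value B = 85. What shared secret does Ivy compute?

78

Shared key K = 85^12 mod 421.
85^1 ≡ 85 (mod 421)
85^2 = (85^1)^2 ≡ 85^2 = 7225 ≡ 68 (mod 421)
85^4 = (85^2)^2 ≡ 68^2 = 4624 ≡ 414 (mod 421)
85^8 = (85^4)^2 ≡ 414^2 = 171396 ≡ 49 (mod 421)
85^12 = 85^8 · 85^4 ≡ 49 · 414 ≡ 78 (mod 421).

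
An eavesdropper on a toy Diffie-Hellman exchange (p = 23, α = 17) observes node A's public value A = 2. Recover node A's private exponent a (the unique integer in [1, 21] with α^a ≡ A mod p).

Try successive powers of 17 modulo 23:
17^1 ≡ 17
17^2 ≡ 13
17^3 ≡ 14
17^4 ≡ 8
17^5 ≡ 21
17^6 ≡ 12
17^7 ≡ 20
17^8 ≡ 18
17^9 ≡ 7
17^10 ≡ 4
17^11 ≡ 22
17^12 ≡ 6
17^13 ≡ 10
17^14 ≡ 9
17^15 ≡ 15
17^16 ≡ 2
Found: a = 16.

16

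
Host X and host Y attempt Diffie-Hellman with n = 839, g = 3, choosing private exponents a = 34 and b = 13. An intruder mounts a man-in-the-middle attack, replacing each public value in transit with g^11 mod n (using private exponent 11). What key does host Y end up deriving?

358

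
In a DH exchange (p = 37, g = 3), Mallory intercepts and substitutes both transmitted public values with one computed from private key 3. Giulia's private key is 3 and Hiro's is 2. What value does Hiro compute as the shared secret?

Hiro receives Mallory's public value M = 3^3 mod 37 instead of the honest one.
3^1 ≡ 3 (mod 37)
3^2 = (3^1)^2 ≡ 3^2 = 9 ≡ 9 (mod 37)
3^3 = 3^2 · 3^1 ≡ 9 · 3 ≡ 27 (mod 37).
So M = 27. Hiro computes K = M^2 mod 37.
27^1 ≡ 27 (mod 37)
27^2 = (27^1)^2 ≡ 27^2 = 729 ≡ 26 (mod 37)

26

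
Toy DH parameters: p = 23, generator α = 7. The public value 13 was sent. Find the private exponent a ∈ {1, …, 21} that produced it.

Try successive powers of 7 modulo 23:
7^1 ≡ 7
7^2 ≡ 3
7^3 ≡ 21
7^4 ≡ 9
7^5 ≡ 17
7^6 ≡ 4
7^7 ≡ 5
7^8 ≡ 12
7^9 ≡ 15
7^10 ≡ 13
Found: a = 10.

10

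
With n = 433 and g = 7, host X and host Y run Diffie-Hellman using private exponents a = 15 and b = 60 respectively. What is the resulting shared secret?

Host Y sends B = g^b mod n = 7^60 mod 433.
7^1 ≡ 7 (mod 433)
7^2 = (7^1)^2 ≡ 7^2 = 49 ≡ 49 (mod 433)
7^4 = (7^2)^2 ≡ 49^2 = 2401 ≡ 236 (mod 433)
7^8 = (7^4)^2 ≡ 236^2 = 55696 ≡ 272 (mod 433)
7^16 = (7^8)^2 ≡ 272^2 = 73984 ≡ 374 (mod 433)
7^32 = (7^16)^2 ≡ 374^2 = 139876 ≡ 17 (mod 433)
7^60 = 7^32 · 7^16 · 7^8 · 7^4 ≡ 17 · 374 · 272 · 236 ≡ 359 (mod 433).
So B = 359. Host X then computes K = B^a mod n = 359^15 mod 433.
359^1 ≡ 359 (mod 433)
359^2 = (359^1)^2 ≡ 359^2 = 128881 ≡ 280 (mod 433)
359^4 = (359^2)^2 ≡ 280^2 = 78400 ≡ 27 (mod 433)
359^8 = (359^4)^2 ≡ 27^2 = 729 ≡ 296 (mod 433)
359^15 = 359^8 · 359^4 · 359^2 · 359^1 ≡ 296 · 27 · 280 · 359 ≡ 115 (mod 433).

115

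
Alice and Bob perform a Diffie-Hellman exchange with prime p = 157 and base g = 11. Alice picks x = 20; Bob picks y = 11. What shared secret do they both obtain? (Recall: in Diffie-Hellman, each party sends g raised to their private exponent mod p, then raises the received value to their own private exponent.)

Alice sends A = g^x mod p = 11^20 mod 157.
11^1 ≡ 11 (mod 157)
11^2 = (11^1)^2 ≡ 11^2 = 121 ≡ 121 (mod 157)
11^4 = (11^2)^2 ≡ 121^2 = 14641 ≡ 40 (mod 157)
11^8 = (11^4)^2 ≡ 40^2 = 1600 ≡ 30 (mod 157)
11^16 = (11^8)^2 ≡ 30^2 = 900 ≡ 115 (mod 157)
11^20 = 11^16 · 11^4 ≡ 115 · 40 ≡ 47 (mod 157).
So A = 47. Bob then computes K = A^y mod p = 47^11 mod 157.
47^1 ≡ 47 (mod 157)
47^2 = (47^1)^2 ≡ 47^2 = 2209 ≡ 11 (mod 157)
47^4 = (47^2)^2 ≡ 11^2 = 121 ≡ 121 (mod 157)
47^8 = (47^4)^2 ≡ 121^2 = 14641 ≡ 40 (mod 157)
47^11 = 47^8 · 47^2 · 47^1 ≡ 40 · 11 · 47 ≡ 113 (mod 157).

113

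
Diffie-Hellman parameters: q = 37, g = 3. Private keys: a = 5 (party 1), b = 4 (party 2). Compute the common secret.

Party 2 sends B = g^b mod q = 3^4 mod 37.
3^1 ≡ 3 (mod 37)
3^2 = (3^1)^2 ≡ 3^2 = 9 ≡ 9 (mod 37)
3^4 = (3^2)^2 ≡ 9^2 = 81 ≡ 7 (mod 37)
So B = 7. Party 1 then computes K = B^a mod q = 7^5 mod 37.
7^1 ≡ 7 (mod 37)
7^2 = (7^1)^2 ≡ 7^2 = 49 ≡ 12 (mod 37)
7^4 = (7^2)^2 ≡ 12^2 = 144 ≡ 33 (mod 37)
7^5 = 7^4 · 7^1 ≡ 33 · 7 ≡ 9 (mod 37).

9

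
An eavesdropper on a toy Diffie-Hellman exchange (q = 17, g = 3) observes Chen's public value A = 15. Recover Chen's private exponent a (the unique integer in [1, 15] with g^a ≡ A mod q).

6

Try successive powers of 3 modulo 17:
3^1 ≡ 3
3^2 ≡ 9
3^3 ≡ 10
3^4 ≡ 13
3^5 ≡ 5
3^6 ≡ 15
Found: a = 6.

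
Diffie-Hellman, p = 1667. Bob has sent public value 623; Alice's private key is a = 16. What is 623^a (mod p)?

110

Shared key K = 623^16 mod 1667.
623^1 ≡ 623 (mod 1667)
623^2 = (623^1)^2 ≡ 623^2 = 388129 ≡ 1385 (mod 1667)
623^4 = (623^2)^2 ≡ 1385^2 = 1918225 ≡ 1175 (mod 1667)
623^8 = (623^4)^2 ≡ 1175^2 = 1380625 ≡ 349 (mod 1667)
623^16 = (623^8)^2 ≡ 349^2 = 121801 ≡ 110 (mod 1667)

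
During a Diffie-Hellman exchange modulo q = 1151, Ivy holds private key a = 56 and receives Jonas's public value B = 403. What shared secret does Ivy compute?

581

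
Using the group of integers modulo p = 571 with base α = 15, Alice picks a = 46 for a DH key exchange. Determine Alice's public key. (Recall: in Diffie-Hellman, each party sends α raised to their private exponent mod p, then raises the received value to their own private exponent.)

Public value = 15^46 (mod 571).
15^1 ≡ 15 (mod 571)
15^2 = (15^1)^2 ≡ 15^2 = 225 ≡ 225 (mod 571)
15^4 = (15^2)^2 ≡ 225^2 = 50625 ≡ 377 (mod 571)
15^8 = (15^4)^2 ≡ 377^2 = 142129 ≡ 521 (mod 571)
15^16 = (15^8)^2 ≡ 521^2 = 271441 ≡ 216 (mod 571)
15^32 = (15^16)^2 ≡ 216^2 = 46656 ≡ 405 (mod 571)
15^46 = 15^32 · 15^8 · 15^4 · 15^2 ≡ 405 · 521 · 377 · 225 ≡ 503 (mod 571).

503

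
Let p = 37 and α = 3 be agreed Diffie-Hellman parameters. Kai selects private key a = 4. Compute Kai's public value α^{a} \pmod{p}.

Public value = 3^{4} \pmod{37}.
3^1 ≡ 3 (mod 37)
3^2 = (3^1)^2 ≡ 3^2 = 9 ≡ 9 (mod 37)
3^4 = (3^2)^2 ≡ 9^2 = 81 ≡ 7 (mod 37)

7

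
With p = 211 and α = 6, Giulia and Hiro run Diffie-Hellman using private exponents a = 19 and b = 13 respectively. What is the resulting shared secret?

93

Giulia sends A = α^a mod p = 6^19 mod 211.
6^1 ≡ 6 (mod 211)
6^2 = (6^1)^2 ≡ 6^2 = 36 ≡ 36 (mod 211)
6^4 = (6^2)^2 ≡ 36^2 = 1296 ≡ 30 (mod 211)
6^8 = (6^4)^2 ≡ 30^2 = 900 ≡ 56 (mod 211)
6^16 = (6^8)^2 ≡ 56^2 = 3136 ≡ 182 (mod 211)
6^19 = 6^16 · 6^2 · 6^1 ≡ 182 · 36 · 6 ≡ 66 (mod 211).
So A = 66. Hiro then computes K = A^b mod p = 66^13 mod 211.
66^1 ≡ 66 (mod 211)
66^2 = (66^1)^2 ≡ 66^2 = 4356 ≡ 136 (mod 211)
66^4 = (66^2)^2 ≡ 136^2 = 18496 ≡ 139 (mod 211)
66^8 = (66^4)^2 ≡ 139^2 = 19321 ≡ 120 (mod 211)
66^13 = 66^8 · 66^4 · 66^1 ≡ 120 · 139 · 66 ≡ 93 (mod 211).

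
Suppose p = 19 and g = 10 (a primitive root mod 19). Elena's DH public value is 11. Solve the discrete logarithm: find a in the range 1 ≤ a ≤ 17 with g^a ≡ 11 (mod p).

6

Try successive powers of 10 modulo 19:
10^1 ≡ 10
10^2 ≡ 5
10^3 ≡ 12
10^4 ≡ 6
10^5 ≡ 3
10^6 ≡ 11
Found: a = 6.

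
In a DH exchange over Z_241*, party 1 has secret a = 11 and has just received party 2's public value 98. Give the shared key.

Shared key K = 98^11 mod 241.
98^1 ≡ 98 (mod 241)
98^2 = (98^1)^2 ≡ 98^2 = 9604 ≡ 205 (mod 241)
98^4 = (98^2)^2 ≡ 205^2 = 42025 ≡ 91 (mod 241)
98^8 = (98^4)^2 ≡ 91^2 = 8281 ≡ 87 (mod 241)
98^11 = 98^8 · 98^2 · 98^1 ≡ 87 · 205 · 98 ≡ 98 (mod 241).

98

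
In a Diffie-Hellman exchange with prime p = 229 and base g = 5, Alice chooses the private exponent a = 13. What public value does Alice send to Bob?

76

Public value = 5^13 mod 229.
5^1 ≡ 5 (mod 229)
5^2 = (5^1)^2 ≡ 5^2 = 25 ≡ 25 (mod 229)
5^4 = (5^2)^2 ≡ 25^2 = 625 ≡ 167 (mod 229)
5^8 = (5^4)^2 ≡ 167^2 = 27889 ≡ 180 (mod 229)
5^13 = 5^8 · 5^4 · 5^1 ≡ 180 · 167 · 5 ≡ 76 (mod 229).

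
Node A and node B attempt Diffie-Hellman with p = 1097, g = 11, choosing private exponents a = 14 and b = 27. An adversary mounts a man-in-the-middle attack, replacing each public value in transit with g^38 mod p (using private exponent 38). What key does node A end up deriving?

Node A receives an adversary's public value M = 11^38 mod 1097 instead of the honest one.
11^1 ≡ 11 (mod 1097)
11^2 = (11^1)^2 ≡ 11^2 = 121 ≡ 121 (mod 1097)
11^4 = (11^2)^2 ≡ 121^2 = 14641 ≡ 380 (mod 1097)
11^8 = (11^4)^2 ≡ 380^2 = 144400 ≡ 693 (mod 1097)
11^16 = (11^8)^2 ≡ 693^2 = 480249 ≡ 860 (mod 1097)
11^32 = (11^16)^2 ≡ 860^2 = 739600 ≡ 222 (mod 1097)
11^38 = 11^32 · 11^4 · 11^2 ≡ 222 · 380 · 121 ≡ 1072 (mod 1097).
So M = 1072. Node A computes K = M^14 mod 1097.
1072^1 ≡ 1072 (mod 1097)
1072^2 = (1072^1)^2 ≡ 1072^2 = 1149184 ≡ 625 (mod 1097)
1072^4 = (1072^2)^2 ≡ 625^2 = 390625 ≡ 93 (mod 1097)
1072^8 = (1072^4)^2 ≡ 93^2 = 8649 ≡ 970 (mod 1097)
1072^14 = 1072^8 · 1072^4 · 1072^2 ≡ 970 · 93 · 625 ≡ 935 (mod 1097).

935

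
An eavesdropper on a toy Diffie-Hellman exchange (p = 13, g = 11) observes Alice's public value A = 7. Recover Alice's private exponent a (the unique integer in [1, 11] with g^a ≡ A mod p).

Try successive powers of 11 modulo 13:
11^1 ≡ 11
11^2 ≡ 4
11^3 ≡ 5
11^4 ≡ 3
11^5 ≡ 7
Found: a = 5.

5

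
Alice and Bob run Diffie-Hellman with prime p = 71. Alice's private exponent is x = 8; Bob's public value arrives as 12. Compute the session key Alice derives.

16

Shared key K = 12^8 mod 71.
12^1 ≡ 12 (mod 71)
12^2 = (12^1)^2 ≡ 12^2 = 144 ≡ 2 (mod 71)
12^4 = (12^2)^2 ≡ 2^2 = 4 ≡ 4 (mod 71)
12^8 = (12^4)^2 ≡ 4^2 = 16 ≡ 16 (mod 71)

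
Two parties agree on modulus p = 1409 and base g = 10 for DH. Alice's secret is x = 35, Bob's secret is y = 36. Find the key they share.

Alice sends A = g^x mod p = 10^35 mod 1409.
10^1 ≡ 10 (mod 1409)
10^2 = (10^1)^2 ≡ 10^2 = 100 ≡ 100 (mod 1409)
10^4 = (10^2)^2 ≡ 100^2 = 10000 ≡ 137 (mod 1409)
10^8 = (10^4)^2 ≡ 137^2 = 18769 ≡ 452 (mod 1409)
10^16 = (10^8)^2 ≡ 452^2 = 204304 ≡ 1408 (mod 1409)
10^32 = (10^16)^2 ≡ 1408^2 = 1982464 ≡ 1 (mod 1409)
10^35 = 10^32 · 10^2 · 10^1 ≡ 1 · 100 · 10 ≡ 1000 (mod 1409).
So A = 1000. Bob then computes K = A^y mod p = 1000^36 mod 1409.
1000^1 ≡ 1000 (mod 1409)
1000^2 = (1000^1)^2 ≡ 1000^2 = 1000000 ≡ 1019 (mod 1409)
1000^4 = (1000^2)^2 ≡ 1019^2 = 1038361 ≡ 1337 (mod 1409)
1000^8 = (1000^4)^2 ≡ 1337^2 = 1787569 ≡ 957 (mod 1409)
1000^16 = (1000^8)^2 ≡ 957^2 = 915849 ≡ 1408 (mod 1409)
1000^32 = (1000^16)^2 ≡ 1408^2 = 1982464 ≡ 1 (mod 1409)
1000^36 = 1000^32 · 1000^4 ≡ 1 · 1337 ≡ 1337 (mod 1409).

1337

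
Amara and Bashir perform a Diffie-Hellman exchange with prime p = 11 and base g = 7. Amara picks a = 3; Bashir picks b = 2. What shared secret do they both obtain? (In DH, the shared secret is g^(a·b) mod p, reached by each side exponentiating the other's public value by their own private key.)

4

Amara sends A = g^a mod p = 7^3 mod 11.
7^1 ≡ 7 (mod 11)
7^2 = (7^1)^2 ≡ 7^2 = 49 ≡ 5 (mod 11)
7^3 = 7^2 · 7^1 ≡ 5 · 7 ≡ 2 (mod 11).
So A = 2. Bashir then computes K = A^b mod p = 2^2 mod 11.
2^1 ≡ 2 (mod 11)
2^2 = (2^1)^2 ≡ 2^2 = 4 ≡ 4 (mod 11)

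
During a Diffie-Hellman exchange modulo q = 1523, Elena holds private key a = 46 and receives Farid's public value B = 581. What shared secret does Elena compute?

Shared key K = 581^46 mod 1523.
581^1 ≡ 581 (mod 1523)
581^2 = (581^1)^2 ≡ 581^2 = 337561 ≡ 978 (mod 1523)
581^4 = (581^2)^2 ≡ 978^2 = 956484 ≡ 40 (mod 1523)
581^8 = (581^4)^2 ≡ 40^2 = 1600 ≡ 77 (mod 1523)
581^16 = (581^8)^2 ≡ 77^2 = 5929 ≡ 1360 (mod 1523)
581^32 = (581^16)^2 ≡ 1360^2 = 1849600 ≡ 678 (mod 1523)
581^46 = 581^32 · 581^8 · 581^4 · 581^2 ≡ 678 · 77 · 40 · 978 ≡ 1410 (mod 1523).

1410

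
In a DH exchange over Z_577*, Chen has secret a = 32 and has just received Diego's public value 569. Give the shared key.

213

Shared key K = 569^32 mod 577.
569^1 ≡ 569 (mod 577)
569^2 = (569^1)^2 ≡ 569^2 = 323761 ≡ 64 (mod 577)
569^4 = (569^2)^2 ≡ 64^2 = 4096 ≡ 57 (mod 577)
569^8 = (569^4)^2 ≡ 57^2 = 3249 ≡ 364 (mod 577)
569^16 = (569^8)^2 ≡ 364^2 = 132496 ≡ 363 (mod 577)
569^32 = (569^16)^2 ≡ 363^2 = 131769 ≡ 213 (mod 577)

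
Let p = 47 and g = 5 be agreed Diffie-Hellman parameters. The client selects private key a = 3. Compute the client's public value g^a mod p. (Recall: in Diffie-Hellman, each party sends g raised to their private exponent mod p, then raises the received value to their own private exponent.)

Public value = 5^3 mod 47.
5^1 ≡ 5 (mod 47)
5^2 = (5^1)^2 ≡ 5^2 = 25 ≡ 25 (mod 47)
5^3 = 5^2 · 5^1 ≡ 25 · 5 ≡ 31 (mod 47).

31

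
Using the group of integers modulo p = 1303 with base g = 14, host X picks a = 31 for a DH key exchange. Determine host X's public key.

Public value = 14^{31} \pmod{1303}.
14^1 ≡ 14 (mod 1303)
14^2 = (14^1)^2 ≡ 14^2 = 196 ≡ 196 (mod 1303)
14^4 = (14^2)^2 ≡ 196^2 = 38416 ≡ 629 (mod 1303)
14^8 = (14^4)^2 ≡ 629^2 = 395641 ≡ 832 (mod 1303)
14^16 = (14^8)^2 ≡ 832^2 = 692224 ≡ 331 (mod 1303)
14^31 = 14^16 · 14^8 · 14^4 · 14^2 · 14^1 ≡ 331 · 832 · 629 · 196 · 14 ≡ 287 (mod 1303).

287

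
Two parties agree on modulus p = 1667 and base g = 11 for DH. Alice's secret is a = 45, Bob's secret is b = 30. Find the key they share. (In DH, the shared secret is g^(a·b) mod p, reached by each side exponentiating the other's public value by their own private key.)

671

Alice sends A = g^a mod p = 11^45 mod 1667.
11^1 ≡ 11 (mod 1667)
11^2 = (11^1)^2 ≡ 11^2 = 121 ≡ 121 (mod 1667)
11^4 = (11^2)^2 ≡ 121^2 = 14641 ≡ 1305 (mod 1667)
11^8 = (11^4)^2 ≡ 1305^2 = 1703025 ≡ 1018 (mod 1667)
11^16 = (11^8)^2 ≡ 1018^2 = 1036324 ≡ 1117 (mod 1667)
11^32 = (11^16)^2 ≡ 1117^2 = 1247689 ≡ 773 (mod 1667)
11^45 = 11^32 · 11^8 · 11^4 · 11^1 ≡ 773 · 1018 · 1305 · 11 ≡ 25 (mod 1667).
So A = 25. Bob then computes K = A^b mod p = 25^30 mod 1667.
25^1 ≡ 25 (mod 1667)
25^2 = (25^1)^2 ≡ 25^2 = 625 ≡ 625 (mod 1667)
25^4 = (25^2)^2 ≡ 625^2 = 390625 ≡ 547 (mod 1667)
25^8 = (25^4)^2 ≡ 547^2 = 299209 ≡ 816 (mod 1667)
25^16 = (25^8)^2 ≡ 816^2 = 665856 ≡ 723 (mod 1667)
25^30 = 25^16 · 25^8 · 25^4 · 25^2 ≡ 723 · 816 · 547 · 625 ≡ 671 (mod 1667).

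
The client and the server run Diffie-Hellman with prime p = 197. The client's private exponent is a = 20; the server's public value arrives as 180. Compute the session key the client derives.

135

Shared key K = 180^20 mod 197.
180^1 ≡ 180 (mod 197)
180^2 = (180^1)^2 ≡ 180^2 = 32400 ≡ 92 (mod 197)
180^4 = (180^2)^2 ≡ 92^2 = 8464 ≡ 190 (mod 197)
180^8 = (180^4)^2 ≡ 190^2 = 36100 ≡ 49 (mod 197)
180^16 = (180^8)^2 ≡ 49^2 = 2401 ≡ 37 (mod 197)
180^20 = 180^16 · 180^4 ≡ 37 · 190 ≡ 135 (mod 197).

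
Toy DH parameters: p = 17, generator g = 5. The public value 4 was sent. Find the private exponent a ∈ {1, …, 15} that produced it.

12

Try successive powers of 5 modulo 17:
5^1 ≡ 5
5^2 ≡ 8
5^3 ≡ 6
5^4 ≡ 13
5^5 ≡ 14
5^6 ≡ 2
5^7 ≡ 10
5^8 ≡ 16
5^9 ≡ 12
5^10 ≡ 9
5^11 ≡ 11
5^12 ≡ 4
Found: a = 12.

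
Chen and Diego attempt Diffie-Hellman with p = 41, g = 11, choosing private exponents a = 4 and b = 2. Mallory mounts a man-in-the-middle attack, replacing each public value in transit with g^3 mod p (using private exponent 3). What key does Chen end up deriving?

23

Chen receives Mallory's public value M = 11^3 mod 41 instead of the honest one.
11^1 ≡ 11 (mod 41)
11^2 = (11^1)^2 ≡ 11^2 = 121 ≡ 39 (mod 41)
11^3 = 11^2 · 11^1 ≡ 39 · 11 ≡ 19 (mod 41).
So M = 19. Chen computes K = M^4 mod 41.
19^1 ≡ 19 (mod 41)
19^2 = (19^1)^2 ≡ 19^2 = 361 ≡ 33 (mod 41)
19^4 = (19^2)^2 ≡ 33^2 = 1089 ≡ 23 (mod 41)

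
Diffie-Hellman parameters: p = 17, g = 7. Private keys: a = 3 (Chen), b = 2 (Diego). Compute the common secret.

9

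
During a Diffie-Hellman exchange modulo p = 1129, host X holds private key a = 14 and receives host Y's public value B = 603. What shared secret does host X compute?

424

Shared key K = 603^14 mod 1129.
603^1 ≡ 603 (mod 1129)
603^2 = (603^1)^2 ≡ 603^2 = 363609 ≡ 71 (mod 1129)
603^4 = (603^2)^2 ≡ 71^2 = 5041 ≡ 525 (mod 1129)
603^8 = (603^4)^2 ≡ 525^2 = 275625 ≡ 149 (mod 1129)
603^14 = 603^8 · 603^4 · 603^2 ≡ 149 · 525 · 71 ≡ 424 (mod 1129).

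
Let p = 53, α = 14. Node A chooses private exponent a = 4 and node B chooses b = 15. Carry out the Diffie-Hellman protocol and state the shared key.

Node A sends A = α^a mod p = 14^4 mod 53.
14^1 ≡ 14 (mod 53)
14^2 = (14^1)^2 ≡ 14^2 = 196 ≡ 37 (mod 53)
14^4 = (14^2)^2 ≡ 37^2 = 1369 ≡ 44 (mod 53)
So A = 44. Node B then computes K = A^b mod p = 44^15 mod 53.
44^1 ≡ 44 (mod 53)
44^2 = (44^1)^2 ≡ 44^2 = 1936 ≡ 28 (mod 53)
44^4 = (44^2)^2 ≡ 28^2 = 784 ≡ 42 (mod 53)
44^8 = (44^4)^2 ≡ 42^2 = 1764 ≡ 15 (mod 53)
44^15 = 44^8 · 44^4 · 44^2 · 44^1 ≡ 15 · 42 · 28 · 44 ≡ 28 (mod 53).

28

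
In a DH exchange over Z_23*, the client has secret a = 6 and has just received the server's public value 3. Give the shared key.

16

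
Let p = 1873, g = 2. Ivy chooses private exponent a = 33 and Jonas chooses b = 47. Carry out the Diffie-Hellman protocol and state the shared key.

1105

Jonas sends B = g^b mod p = 2^47 mod 1873.
2^1 ≡ 2 (mod 1873)
2^2 = (2^1)^2 ≡ 2^2 = 4 ≡ 4 (mod 1873)
2^4 = (2^2)^2 ≡ 4^2 = 16 ≡ 16 (mod 1873)
2^8 = (2^4)^2 ≡ 16^2 = 256 ≡ 256 (mod 1873)
2^16 = (2^8)^2 ≡ 256^2 = 65536 ≡ 1854 (mod 1873)
2^32 = (2^16)^2 ≡ 1854^2 = 3437316 ≡ 361 (mod 1873)
2^47 = 2^32 · 2^8 · 2^4 · 2^2 · 2^1 ≡ 361 · 256 · 16 · 4 · 2 ≡ 1253 (mod 1873).
So B = 1253. Ivy then computes K = B^a mod p = 1253^33 mod 1873.
1253^1 ≡ 1253 (mod 1873)
1253^2 = (1253^1)^2 ≡ 1253^2 = 1570009 ≡ 435 (mod 1873)
1253^4 = (1253^2)^2 ≡ 435^2 = 189225 ≡ 52 (mod 1873)
1253^8 = (1253^4)^2 ≡ 52^2 = 2704 ≡ 831 (mod 1873)
1253^16 = (1253^8)^2 ≡ 831^2 = 690561 ≡ 1297 (mod 1873)
1253^32 = (1253^16)^2 ≡ 1297^2 = 1682209 ≡ 255 (mod 1873)
1253^33 = 1253^32 · 1253^1 ≡ 255 · 1253 ≡ 1105 (mod 1873).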